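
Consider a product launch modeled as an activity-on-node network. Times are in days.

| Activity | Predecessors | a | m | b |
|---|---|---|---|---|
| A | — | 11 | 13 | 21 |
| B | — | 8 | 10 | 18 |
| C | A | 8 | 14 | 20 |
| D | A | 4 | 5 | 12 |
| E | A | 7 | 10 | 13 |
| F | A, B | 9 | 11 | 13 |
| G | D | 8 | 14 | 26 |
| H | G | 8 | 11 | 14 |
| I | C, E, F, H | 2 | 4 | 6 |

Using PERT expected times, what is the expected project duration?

te_A = (11 + 4·13 + 21)/6 = 84/6 = 14
te_B = (8 + 4·10 + 18)/6 = 66/6 = 11
te_C = (8 + 4·14 + 20)/6 = 84/6 = 14
te_D = (4 + 4·5 + 12)/6 = 36/6 = 6
te_E = (7 + 4·10 + 13)/6 = 60/6 = 10
te_F = (9 + 4·11 + 13)/6 = 66/6 = 11
te_G = (8 + 4·14 + 26)/6 = 90/6 = 15
te_H = (8 + 4·11 + 14)/6 = 66/6 = 11
te_I = (2 + 4·4 + 6)/6 = 24/6 = 4

Forward pass:
ES_A = 0; EF_A = 14
ES_B = 0; EF_B = 11
ES_C = 14; EF_C = 14+14 = 28
ES_D = 14; EF_D = 14+6 = 20
ES_E = 14; EF_E = 14+10 = 24
ES_F = max(EF_A=14, EF_B=11) = 14; EF_F = 14+11 = 25
ES_G = 20; EF_G = 20+15 = 35
ES_H = 35; EF_H = 35+11 = 46
ES_I = max(EF_C=28, EF_E=24, EF_F=25, EF_H=46) = 46; EF_I = 46+4 = 50
Expected project duration μ = 50 days. Critical path: A → D → G → H → I.

50 days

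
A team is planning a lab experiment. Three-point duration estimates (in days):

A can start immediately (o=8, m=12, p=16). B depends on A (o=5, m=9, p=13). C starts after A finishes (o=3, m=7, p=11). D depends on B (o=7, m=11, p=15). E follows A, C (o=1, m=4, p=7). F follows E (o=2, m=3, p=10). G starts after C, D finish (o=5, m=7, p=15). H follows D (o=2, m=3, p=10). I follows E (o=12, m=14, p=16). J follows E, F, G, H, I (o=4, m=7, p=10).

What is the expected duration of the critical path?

47 days

te_A = (8 + 4·12 + 16)/6 = 72/6 = 12
te_B = (5 + 4·9 + 13)/6 = 54/6 = 9
te_C = (3 + 4·7 + 11)/6 = 42/6 = 7
te_D = (7 + 4·11 + 15)/6 = 66/6 = 11
te_E = (1 + 4·4 + 7)/6 = 24/6 = 4
te_F = (2 + 4·3 + 10)/6 = 24/6 = 4
te_G = (5 + 4·7 + 15)/6 = 48/6 = 8
te_H = (2 + 4·3 + 10)/6 = 24/6 = 4
te_I = (12 + 4·14 + 16)/6 = 84/6 = 14
te_J = (4 + 4·7 + 10)/6 = 42/6 = 7

Forward pass:
ES_A = 0; EF_A = 12
ES_B = 12; EF_B = 12+9 = 21
ES_C = 12; EF_C = 12+7 = 19
ES_D = 21; EF_D = 21+11 = 32
ES_E = max(EF_A=12, EF_C=19) = 19; EF_E = 19+4 = 23
ES_F = 23; EF_F = 23+4 = 27
ES_G = max(EF_C=19, EF_D=32) = 32; EF_G = 32+8 = 40
ES_H = 32; EF_H = 32+4 = 36
ES_I = 23; EF_I = 23+14 = 37
ES_J = max(EF_E=23, EF_F=27, EF_G=40, EF_H=36, EF_I=37) = 40; EF_J = 40+7 = 47
Expected project duration μ = 47 days. Critical path: A → B → D → G → J.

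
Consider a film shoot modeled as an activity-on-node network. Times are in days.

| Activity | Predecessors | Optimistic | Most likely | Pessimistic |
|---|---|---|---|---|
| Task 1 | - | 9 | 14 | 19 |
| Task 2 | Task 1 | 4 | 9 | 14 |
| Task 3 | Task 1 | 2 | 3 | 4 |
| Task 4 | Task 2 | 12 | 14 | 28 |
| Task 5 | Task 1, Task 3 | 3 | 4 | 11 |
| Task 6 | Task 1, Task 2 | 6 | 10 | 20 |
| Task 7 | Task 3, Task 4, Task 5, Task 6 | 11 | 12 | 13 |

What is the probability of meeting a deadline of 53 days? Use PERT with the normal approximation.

0.712

te_Task 1 = (9 + 4·14 + 19)/6 = 84/6 = 14; σ²_Task 1 = ((19−9)/6)² = 2.778
te_Task 2 = (4 + 4·9 + 14)/6 = 54/6 = 9; σ²_Task 2 = ((14−4)/6)² = 2.778
te_Task 3 = (2 + 4·3 + 4)/6 = 18/6 = 3; σ²_Task 3 = ((4−2)/6)² = 0.111
te_Task 4 = (12 + 4·14 + 28)/6 = 96/6 = 16; σ²_Task 4 = ((28−12)/6)² = 7.111
te_Task 5 = (3 + 4·4 + 11)/6 = 30/6 = 5; σ²_Task 5 = ((11−3)/6)² = 1.778
te_Task 6 = (6 + 4·10 + 20)/6 = 66/6 = 11; σ²_Task 6 = ((20−6)/6)² = 5.444
te_Task 7 = (11 + 4·12 + 13)/6 = 72/6 = 12; σ²_Task 7 = ((13−11)/6)² = 0.111

Forward pass:
ES_Task 1 = 0; EF_Task 1 = 14
ES_Task 2 = 14; EF_Task 2 = 14+9 = 23
ES_Task 3 = 14; EF_Task 3 = 14+3 = 17
ES_Task 4 = 23; EF_Task 4 = 23+16 = 39
ES_Task 5 = max(EF_Task 1=14, EF_Task 3=17) = 17; EF_Task 5 = 17+5 = 22
ES_Task 6 = max(EF_Task 1=14, EF_Task 2=23) = 23; EF_Task 6 = 23+11 = 34
ES_Task 7 = max(EF_Task 3=17, EF_Task 4=39, EF_Task 5=22, EF_Task 6=34) = 39; EF_Task 7 = 39+12 = 51
Expected project duration μ = 51 days. Critical path: Task 1 → Task 2 → Task 4 → Task 7.

Variance along critical path = 2.778 + 2.778 + 7.111 + 0.111 = 12.778; σ = √12.778 = 3.575 days.
Z = (53 − 51) / 3.575 = 0.560
P(T ≤ 53) = Φ(0.560) ≈ 0.712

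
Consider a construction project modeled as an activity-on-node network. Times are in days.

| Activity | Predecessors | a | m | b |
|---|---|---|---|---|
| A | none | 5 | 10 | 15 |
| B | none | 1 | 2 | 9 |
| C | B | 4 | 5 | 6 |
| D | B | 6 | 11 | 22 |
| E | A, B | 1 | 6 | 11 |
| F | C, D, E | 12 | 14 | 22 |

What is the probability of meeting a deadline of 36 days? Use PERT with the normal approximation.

te_A = (5 + 4·10 + 15)/6 = 60/6 = 10; σ²_A = ((15−5)/6)² = 2.778
te_B = (1 + 4·2 + 9)/6 = 18/6 = 3; σ²_B = ((9−1)/6)² = 1.778
te_C = (4 + 4·5 + 6)/6 = 30/6 = 5; σ²_C = ((6−4)/6)² = 0.111
te_D = (6 + 4·11 + 22)/6 = 72/6 = 12; σ²_D = ((22−6)/6)² = 7.111
te_E = (1 + 4·6 + 11)/6 = 36/6 = 6; σ²_E = ((11−1)/6)² = 2.778
te_F = (12 + 4·14 + 22)/6 = 90/6 = 15; σ²_F = ((22−12)/6)² = 2.778

Forward pass:
ES_A = 0; EF_A = 10
ES_B = 0; EF_B = 3
ES_C = 3; EF_C = 3+5 = 8
ES_D = 3; EF_D = 3+12 = 15
ES_E = max(EF_A=10, EF_B=3) = 10; EF_E = 10+6 = 16
ES_F = max(EF_C=8, EF_D=15, EF_E=16) = 16; EF_F = 16+15 = 31
Expected project duration μ = 31 days. Critical path: A → E → F.

Variance along critical path = 2.778 + 2.778 + 2.778 = 8.333; σ = √8.333 = 2.887 days.
Z = (36 − 31) / 2.887 = 1.732
P(T ≤ 36) = Φ(1.732) ≈ 0.958

0.958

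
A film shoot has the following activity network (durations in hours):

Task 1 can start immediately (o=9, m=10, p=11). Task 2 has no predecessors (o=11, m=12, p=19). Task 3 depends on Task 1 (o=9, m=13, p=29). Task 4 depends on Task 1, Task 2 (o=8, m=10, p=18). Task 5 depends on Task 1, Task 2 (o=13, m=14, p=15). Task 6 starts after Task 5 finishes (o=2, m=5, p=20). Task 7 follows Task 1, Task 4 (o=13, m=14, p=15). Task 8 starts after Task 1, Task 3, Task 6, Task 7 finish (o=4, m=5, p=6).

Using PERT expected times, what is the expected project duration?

te_Task 1 = (9 + 4·10 + 11)/6 = 60/6 = 10
te_Task 2 = (11 + 4·12 + 19)/6 = 78/6 = 13
te_Task 3 = (9 + 4·13 + 29)/6 = 90/6 = 15
te_Task 4 = (8 + 4·10 + 18)/6 = 66/6 = 11
te_Task 5 = (13 + 4·14 + 15)/6 = 84/6 = 14
te_Task 6 = (2 + 4·5 + 20)/6 = 42/6 = 7
te_Task 7 = (13 + 4·14 + 15)/6 = 84/6 = 14
te_Task 8 = (4 + 4·5 + 6)/6 = 30/6 = 5

Forward pass:
ES_Task 1 = 0; EF_Task 1 = 10
ES_Task 2 = 0; EF_Task 2 = 13
ES_Task 3 = 10; EF_Task 3 = 10+15 = 25
ES_Task 4 = max(EF_Task 1=10, EF_Task 2=13) = 13; EF_Task 4 = 13+11 = 24
ES_Task 5 = max(EF_Task 1=10, EF_Task 2=13) = 13; EF_Task 5 = 13+14 = 27
ES_Task 6 = 27; EF_Task 6 = 27+7 = 34
ES_Task 7 = max(EF_Task 1=10, EF_Task 4=24) = 24; EF_Task 7 = 24+14 = 38
ES_Task 8 = max(EF_Task 1=10, EF_Task 3=25, EF_Task 6=34, EF_Task 7=38) = 38; EF_Task 8 = 38+5 = 43
Expected project duration μ = 43 hours. Critical path: Task 2 → Task 4 → Task 7 → Task 8.

43 hours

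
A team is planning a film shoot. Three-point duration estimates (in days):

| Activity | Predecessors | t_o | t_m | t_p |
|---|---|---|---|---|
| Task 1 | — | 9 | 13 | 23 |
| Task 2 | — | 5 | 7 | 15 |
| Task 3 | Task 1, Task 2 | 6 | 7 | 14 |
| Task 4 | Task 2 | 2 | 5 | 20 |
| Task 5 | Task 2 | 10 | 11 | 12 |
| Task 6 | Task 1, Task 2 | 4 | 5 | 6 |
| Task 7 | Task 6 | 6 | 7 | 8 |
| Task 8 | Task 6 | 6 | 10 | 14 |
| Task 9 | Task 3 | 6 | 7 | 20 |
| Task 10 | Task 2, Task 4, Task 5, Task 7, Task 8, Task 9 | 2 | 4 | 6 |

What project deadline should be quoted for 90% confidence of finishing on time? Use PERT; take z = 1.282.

te_Task 1 = (9 + 4·13 + 23)/6 = 84/6 = 14; σ²_Task 1 = ((23−9)/6)² = 5.444
te_Task 2 = (5 + 4·7 + 15)/6 = 48/6 = 8; σ²_Task 2 = ((15−5)/6)² = 2.778
te_Task 3 = (6 + 4·7 + 14)/6 = 48/6 = 8; σ²_Task 3 = ((14−6)/6)² = 1.778
te_Task 4 = (2 + 4·5 + 20)/6 = 42/6 = 7; σ²_Task 4 = ((20−2)/6)² = 9.000
te_Task 5 = (10 + 4·11 + 12)/6 = 66/6 = 11; σ²_Task 5 = ((12−10)/6)² = 0.111
te_Task 6 = (4 + 4·5 + 6)/6 = 30/6 = 5; σ²_Task 6 = ((6−4)/6)² = 0.111
te_Task 7 = (6 + 4·7 + 8)/6 = 42/6 = 7; σ²_Task 7 = ((8−6)/6)² = 0.111
te_Task 8 = (6 + 4·10 + 14)/6 = 60/6 = 10; σ²_Task 8 = ((14−6)/6)² = 1.778
te_Task 9 = (6 + 4·7 + 20)/6 = 54/6 = 9; σ²_Task 9 = ((20−6)/6)² = 5.444
te_Task 10 = (2 + 4·4 + 6)/6 = 24/6 = 4; σ²_Task 10 = ((6−2)/6)² = 0.444

Forward pass:
ES_Task 1 = 0; EF_Task 1 = 14
ES_Task 2 = 0; EF_Task 2 = 8
ES_Task 3 = max(EF_Task 1=14, EF_Task 2=8) = 14; EF_Task 3 = 14+8 = 22
ES_Task 4 = 8; EF_Task 4 = 8+7 = 15
ES_Task 5 = 8; EF_Task 5 = 8+11 = 19
ES_Task 6 = max(EF_Task 1=14, EF_Task 2=8) = 14; EF_Task 6 = 14+5 = 19
ES_Task 7 = 19; EF_Task 7 = 19+7 = 26
ES_Task 8 = 19; EF_Task 8 = 19+10 = 29
ES_Task 9 = 22; EF_Task 9 = 22+9 = 31
ES_Task 10 = max(EF_Task 2=8, EF_Task 4=15, EF_Task 5=19, EF_Task 7=26, EF_Task 8=29, EF_Task 9=31) = 31; EF_Task 10 = 31+4 = 35
Expected project duration μ = 35 days. Critical path: Task 1 → Task 3 → Task 9 → Task 10.

Variance along critical path = 5.444 + 1.778 + 5.444 + 0.444 = 13.111; σ = 3.621 days.
D = μ + z·σ = 35 + 1.282·3.621 = 39.6 days

39.6 days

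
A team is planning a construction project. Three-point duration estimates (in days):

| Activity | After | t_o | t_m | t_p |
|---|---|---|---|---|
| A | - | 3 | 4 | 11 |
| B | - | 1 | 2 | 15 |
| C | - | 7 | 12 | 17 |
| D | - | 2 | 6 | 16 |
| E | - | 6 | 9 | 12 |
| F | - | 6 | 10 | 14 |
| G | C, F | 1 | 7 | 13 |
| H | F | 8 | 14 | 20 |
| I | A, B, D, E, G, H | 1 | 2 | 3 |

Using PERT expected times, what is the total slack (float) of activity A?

19 days

te_A = (3 + 4·4 + 11)/6 = 30/6 = 5
te_B = (1 + 4·2 + 15)/6 = 24/6 = 4
te_C = (7 + 4·12 + 17)/6 = 72/6 = 12
te_D = (2 + 4·6 + 16)/6 = 42/6 = 7
te_E = (6 + 4·9 + 12)/6 = 54/6 = 9
te_F = (6 + 4·10 + 14)/6 = 60/6 = 10
te_G = (1 + 4·7 + 13)/6 = 42/6 = 7
te_H = (8 + 4·14 + 20)/6 = 84/6 = 14
te_I = (1 + 4·2 + 3)/6 = 12/6 = 2

Forward pass:
ES_A = 0; EF_A = 5
ES_B = 0; EF_B = 4
ES_C = 0; EF_C = 12
ES_D = 0; EF_D = 7
ES_E = 0; EF_E = 9
ES_F = 0; EF_F = 10
ES_G = max(EF_C=12, EF_F=10) = 12; EF_G = 12+7 = 19
ES_H = 10; EF_H = 10+14 = 24
ES_I = max(EF_A=5, EF_B=4, EF_D=7, EF_E=9, EF_G=19, EF_H=24) = 24; EF_I = 24+2 = 26
Expected project duration μ = 26 days. Critical path: F → H → I.

Backward pass:
LF_I = 26; LS_I = 26−2 = 24
LF_H = LS_I = 24; LS_H = 24−14 = 10
LF_G = LS_I = 24; LS_G = 24−7 = 17
LF_F = min(LS_G=17, LS_H=10) = 10; LS_F = 10−10 = 0
LF_E = LS_I = 24; LS_E = 24−9 = 15
LF_D = LS_I = 24; LS_D = 24−7 = 17
LF_C = LS_G = 17; LS_C = 17−12 = 5
LF_B = LS_I = 24; LS_B = 24−4 = 20
LF_A = LS_I = 24; LS_A = 24−5 = 19
Slack_A = LS_A − ES_A = 19 − 0 = 19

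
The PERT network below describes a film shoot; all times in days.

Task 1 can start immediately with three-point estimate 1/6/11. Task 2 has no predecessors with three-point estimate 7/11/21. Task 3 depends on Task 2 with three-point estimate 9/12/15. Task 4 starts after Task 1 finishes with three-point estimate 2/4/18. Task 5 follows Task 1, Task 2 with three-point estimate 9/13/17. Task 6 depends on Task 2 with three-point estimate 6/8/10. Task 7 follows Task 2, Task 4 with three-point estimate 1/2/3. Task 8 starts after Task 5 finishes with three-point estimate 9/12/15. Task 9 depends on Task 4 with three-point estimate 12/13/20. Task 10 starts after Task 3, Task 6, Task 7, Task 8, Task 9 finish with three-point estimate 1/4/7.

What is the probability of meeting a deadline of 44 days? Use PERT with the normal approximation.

0.838

te_Task 1 = (1 + 4·6 + 11)/6 = 36/6 = 6; σ²_Task 1 = ((11−1)/6)² = 2.778
te_Task 2 = (7 + 4·11 + 21)/6 = 72/6 = 12; σ²_Task 2 = ((21−7)/6)² = 5.444
te_Task 3 = (9 + 4·12 + 15)/6 = 72/6 = 12; σ²_Task 3 = ((15−9)/6)² = 1.000
te_Task 4 = (2 + 4·4 + 18)/6 = 36/6 = 6; σ²_Task 4 = ((18−2)/6)² = 7.111
te_Task 5 = (9 + 4·13 + 17)/6 = 78/6 = 13; σ²_Task 5 = ((17−9)/6)² = 1.778
te_Task 6 = (6 + 4·8 + 10)/6 = 48/6 = 8; σ²_Task 6 = ((10−6)/6)² = 0.444
te_Task 7 = (1 + 4·2 + 3)/6 = 12/6 = 2; σ²_Task 7 = ((3−1)/6)² = 0.111
te_Task 8 = (9 + 4·12 + 15)/6 = 72/6 = 12; σ²_Task 8 = ((15−9)/6)² = 1.000
te_Task 9 = (12 + 4·13 + 20)/6 = 84/6 = 14; σ²_Task 9 = ((20−12)/6)² = 1.778
te_Task 10 = (1 + 4·4 + 7)/6 = 24/6 = 4; σ²_Task 10 = ((7−1)/6)² = 1.000

Forward pass:
ES_Task 1 = 0; EF_Task 1 = 6
ES_Task 2 = 0; EF_Task 2 = 12
ES_Task 3 = 12; EF_Task 3 = 12+12 = 24
ES_Task 4 = 6; EF_Task 4 = 6+6 = 12
ES_Task 5 = max(EF_Task 1=6, EF_Task 2=12) = 12; EF_Task 5 = 12+13 = 25
ES_Task 6 = 12; EF_Task 6 = 12+8 = 20
ES_Task 7 = max(EF_Task 2=12, EF_Task 4=12) = 12; EF_Task 7 = 12+2 = 14
ES_Task 8 = 25; EF_Task 8 = 25+12 = 37
ES_Task 9 = 12; EF_Task 9 = 12+14 = 26
ES_Task 10 = max(EF_Task 3=24, EF_Task 6=20, EF_Task 7=14, EF_Task 8=37, EF_Task 9=26) = 37; EF_Task 10 = 37+4 = 41
Expected project duration μ = 41 days. Critical path: Task 2 → Task 5 → Task 8 → Task 10.

Variance along critical path = 5.444 + 1.778 + 1.000 + 1.000 = 9.222; σ = √9.222 = 3.037 days.
Z = (44 − 41) / 3.037 = 0.988
P(T ≤ 44) = Φ(0.988) ≈ 0.838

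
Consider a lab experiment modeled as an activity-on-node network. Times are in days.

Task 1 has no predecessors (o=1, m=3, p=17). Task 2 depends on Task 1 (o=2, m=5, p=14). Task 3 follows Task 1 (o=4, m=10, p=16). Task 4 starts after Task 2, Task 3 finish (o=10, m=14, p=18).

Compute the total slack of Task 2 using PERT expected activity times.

4 days

te_Task 1 = (1 + 4·3 + 17)/6 = 30/6 = 5
te_Task 2 = (2 + 4·5 + 14)/6 = 36/6 = 6
te_Task 3 = (4 + 4·10 + 16)/6 = 60/6 = 10
te_Task 4 = (10 + 4·14 + 18)/6 = 84/6 = 14

Forward pass:
ES_Task 1 = 0; EF_Task 1 = 5
ES_Task 2 = 5; EF_Task 2 = 5+6 = 11
ES_Task 3 = 5; EF_Task 3 = 5+10 = 15
ES_Task 4 = max(EF_Task 2=11, EF_Task 3=15) = 15; EF_Task 4 = 15+14 = 29
Expected project duration μ = 29 days. Critical path: Task 1 → Task 3 → Task 4.

Backward pass:
LF_Task 4 = 29; LS_Task 4 = 29−14 = 15
LF_Task 3 = LS_Task 4 = 15; LS_Task 3 = 15−10 = 5
LF_Task 2 = LS_Task 4 = 15; LS_Task 2 = 15−6 = 9
LF_Task 1 = min(LS_Task 2=9, LS_Task 3=5) = 5; LS_Task 1 = 5−5 = 0
Slack_Task 2 = LS_Task 2 − ES_Task 2 = 9 − 5 = 4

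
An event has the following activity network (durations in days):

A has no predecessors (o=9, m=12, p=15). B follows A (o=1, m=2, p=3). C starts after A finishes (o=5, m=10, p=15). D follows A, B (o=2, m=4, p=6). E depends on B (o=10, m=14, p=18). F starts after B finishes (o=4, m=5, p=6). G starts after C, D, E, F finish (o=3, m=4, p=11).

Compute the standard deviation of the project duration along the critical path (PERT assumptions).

te_A = (9 + 4·12 + 15)/6 = 72/6 = 12; σ²_A = ((15−9)/6)² = 1.000
te_B = (1 + 4·2 + 3)/6 = 12/6 = 2; σ²_B = ((3−1)/6)² = 0.111
te_C = (5 + 4·10 + 15)/6 = 60/6 = 10; σ²_C = ((15−5)/6)² = 2.778
te_D = (2 + 4·4 + 6)/6 = 24/6 = 4; σ²_D = ((6−2)/6)² = 0.444
te_E = (10 + 4·14 + 18)/6 = 84/6 = 14; σ²_E = ((18−10)/6)² = 1.778
te_F = (4 + 4·5 + 6)/6 = 30/6 = 5; σ²_F = ((6−4)/6)² = 0.111
te_G = (3 + 4·4 + 11)/6 = 30/6 = 5; σ²_G = ((11−3)/6)² = 1.778

Forward pass:
ES_A = 0; EF_A = 12
ES_B = 12; EF_B = 12+2 = 14
ES_C = 12; EF_C = 12+10 = 22
ES_D = max(EF_A=12, EF_B=14) = 14; EF_D = 14+4 = 18
ES_E = 14; EF_E = 14+14 = 28
ES_F = 14; EF_F = 14+5 = 19
ES_G = max(EF_C=22, EF_D=18, EF_E=28, EF_F=19) = 28; EF_G = 28+5 = 33
Expected project duration μ = 33 days. Critical path: A → B → E → G.

Variance along critical path = 1.000 + 0.111 + 1.778 + 1.778 = 4.667
σ = √4.667 = 2.160 days

2.16 days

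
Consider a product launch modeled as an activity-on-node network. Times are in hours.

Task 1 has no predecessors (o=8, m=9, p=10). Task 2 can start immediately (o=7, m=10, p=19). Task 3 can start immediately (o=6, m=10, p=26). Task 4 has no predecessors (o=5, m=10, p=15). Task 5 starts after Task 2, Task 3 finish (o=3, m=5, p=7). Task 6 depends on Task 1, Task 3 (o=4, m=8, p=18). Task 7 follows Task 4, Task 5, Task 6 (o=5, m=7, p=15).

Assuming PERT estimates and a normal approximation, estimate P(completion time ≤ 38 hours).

te_Task 1 = (8 + 4·9 + 10)/6 = 54/6 = 9; σ²_Task 1 = ((10−8)/6)² = 0.111
te_Task 2 = (7 + 4·10 + 19)/6 = 66/6 = 11; σ²_Task 2 = ((19−7)/6)² = 4.000
te_Task 3 = (6 + 4·10 + 26)/6 = 72/6 = 12; σ²_Task 3 = ((26−6)/6)² = 11.111
te_Task 4 = (5 + 4·10 + 15)/6 = 60/6 = 10; σ²_Task 4 = ((15−5)/6)² = 2.778
te_Task 5 = (3 + 4·5 + 7)/6 = 30/6 = 5; σ²_Task 5 = ((7−3)/6)² = 0.444
te_Task 6 = (4 + 4·8 + 18)/6 = 54/6 = 9; σ²_Task 6 = ((18−4)/6)² = 5.444
te_Task 7 = (5 + 4·7 + 15)/6 = 48/6 = 8; σ²_Task 7 = ((15−5)/6)² = 2.778

Forward pass:
ES_Task 1 = 0; EF_Task 1 = 9
ES_Task 2 = 0; EF_Task 2 = 11
ES_Task 3 = 0; EF_Task 3 = 12
ES_Task 4 = 0; EF_Task 4 = 10
ES_Task 5 = max(EF_Task 2=11, EF_Task 3=12) = 12; EF_Task 5 = 12+5 = 17
ES_Task 6 = max(EF_Task 1=9, EF_Task 3=12) = 12; EF_Task 6 = 12+9 = 21
ES_Task 7 = max(EF_Task 4=10, EF_Task 5=17, EF_Task 6=21) = 21; EF_Task 7 = 21+8 = 29
Expected project duration μ = 29 hours. Critical path: Task 3 → Task 6 → Task 7.

Variance along critical path = 11.111 + 5.444 + 2.778 = 19.333; σ = √19.333 = 4.397 hours.
Z = (38 − 29) / 4.397 = 2.047
P(T ≤ 38) = Φ(2.047) ≈ 0.980

0.980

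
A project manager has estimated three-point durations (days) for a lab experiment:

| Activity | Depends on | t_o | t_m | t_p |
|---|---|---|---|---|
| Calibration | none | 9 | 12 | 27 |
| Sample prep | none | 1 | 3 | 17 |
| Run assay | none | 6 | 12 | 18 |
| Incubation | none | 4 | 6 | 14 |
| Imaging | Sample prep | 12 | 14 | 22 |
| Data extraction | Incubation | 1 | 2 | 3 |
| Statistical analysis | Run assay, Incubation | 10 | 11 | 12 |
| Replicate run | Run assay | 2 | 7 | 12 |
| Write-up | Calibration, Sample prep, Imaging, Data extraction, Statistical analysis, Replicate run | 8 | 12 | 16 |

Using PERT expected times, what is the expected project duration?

35 days

te_Calibration = (9 + 4·12 + 27)/6 = 84/6 = 14
te_Sample prep = (1 + 4·3 + 17)/6 = 30/6 = 5
te_Run assay = (6 + 4·12 + 18)/6 = 72/6 = 12
te_Incubation = (4 + 4·6 + 14)/6 = 42/6 = 7
te_Imaging = (12 + 4·14 + 22)/6 = 90/6 = 15
te_Data extraction = (1 + 4·2 + 3)/6 = 12/6 = 2
te_Statistical analysis = (10 + 4·11 + 12)/6 = 66/6 = 11
te_Replicate run = (2 + 4·7 + 12)/6 = 42/6 = 7
te_Write-up = (8 + 4·12 + 16)/6 = 72/6 = 12

Forward pass:
ES_Calibration = 0; EF_Calibration = 14
ES_Sample prep = 0; EF_Sample prep = 5
ES_Run assay = 0; EF_Run assay = 12
ES_Incubation = 0; EF_Incubation = 7
ES_Imaging = 5; EF_Imaging = 5+15 = 20
ES_Data extraction = 7; EF_Data extraction = 7+2 = 9
ES_Statistical analysis = max(EF_Run assay=12, EF_Incubation=7) = 12; EF_Statistical analysis = 12+11 = 23
ES_Replicate run = 12; EF_Replicate run = 12+7 = 19
ES_Write-up = max(EF_Calibration=14, EF_Sample prep=5, EF_Imaging=20, EF_Data extraction=9, EF_Statistical analysis=23, EF_Replicate run=19) = 23; EF_Write-up = 23+12 = 35
Expected project duration μ = 35 days. Critical path: Run assay → Statistical analysis → Write-up.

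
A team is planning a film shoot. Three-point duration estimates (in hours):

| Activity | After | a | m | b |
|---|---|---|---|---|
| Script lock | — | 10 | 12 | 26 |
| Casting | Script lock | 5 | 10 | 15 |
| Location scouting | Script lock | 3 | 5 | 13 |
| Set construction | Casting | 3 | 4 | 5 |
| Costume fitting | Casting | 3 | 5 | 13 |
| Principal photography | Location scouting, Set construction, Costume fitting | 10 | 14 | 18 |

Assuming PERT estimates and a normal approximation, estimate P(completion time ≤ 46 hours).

te_Script lock = (10 + 4·12 + 26)/6 = 84/6 = 14; σ²_Script lock = ((26−10)/6)² = 7.111
te_Casting = (5 + 4·10 + 15)/6 = 60/6 = 10; σ²_Casting = ((15−5)/6)² = 2.778
te_Location scouting = (3 + 4·5 + 13)/6 = 36/6 = 6; σ²_Location scouting = ((13−3)/6)² = 2.778
te_Set construction = (3 + 4·4 + 5)/6 = 24/6 = 4; σ²_Set construction = ((5−3)/6)² = 0.111
te_Costume fitting = (3 + 4·5 + 13)/6 = 36/6 = 6; σ²_Costume fitting = ((13−3)/6)² = 2.778
te_Principal photography = (10 + 4·14 + 18)/6 = 84/6 = 14; σ²_Principal photography = ((18−10)/6)² = 1.778

Forward pass:
ES_Script lock = 0; EF_Script lock = 14
ES_Casting = 14; EF_Casting = 14+10 = 24
ES_Location scouting = 14; EF_Location scouting = 14+6 = 20
ES_Set construction = 24; EF_Set construction = 24+4 = 28
ES_Costume fitting = 24; EF_Costume fitting = 24+6 = 30
ES_Principal photography = max(EF_Location scouting=20, EF_Set construction=28, EF_Costume fitting=30) = 30; EF_Principal photography = 30+14 = 44
Expected project duration μ = 44 hours. Critical path: Script lock → Casting → Costume fitting → Principal photography.

Variance along critical path = 7.111 + 2.778 + 2.778 + 1.778 = 14.444; σ = √14.444 = 3.801 hours.
Z = (46 − 44) / 3.801 = 0.526
P(T ≤ 46) = Φ(0.526) ≈ 0.701

0.701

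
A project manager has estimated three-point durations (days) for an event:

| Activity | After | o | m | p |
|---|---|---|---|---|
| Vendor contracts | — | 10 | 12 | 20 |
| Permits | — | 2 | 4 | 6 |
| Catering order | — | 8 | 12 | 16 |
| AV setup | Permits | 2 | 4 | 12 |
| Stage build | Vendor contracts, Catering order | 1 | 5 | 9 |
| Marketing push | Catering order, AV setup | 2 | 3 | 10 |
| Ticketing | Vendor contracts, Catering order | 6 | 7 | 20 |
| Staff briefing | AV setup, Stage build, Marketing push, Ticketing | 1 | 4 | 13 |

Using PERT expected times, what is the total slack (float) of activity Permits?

te_Vendor contracts = (10 + 4·12 + 20)/6 = 78/6 = 13
te_Permits = (2 + 4·4 + 6)/6 = 24/6 = 4
te_Catering order = (8 + 4·12 + 16)/6 = 72/6 = 12
te_AV setup = (2 + 4·4 + 12)/6 = 30/6 = 5
te_Stage build = (1 + 4·5 + 9)/6 = 30/6 = 5
te_Marketing push = (2 + 4·3 + 10)/6 = 24/6 = 4
te_Ticketing = (6 + 4·7 + 20)/6 = 54/6 = 9
te_Staff briefing = (1 + 4·4 + 13)/6 = 30/6 = 5

Forward pass:
ES_Vendor contracts = 0; EF_Vendor contracts = 13
ES_Permits = 0; EF_Permits = 4
ES_Catering order = 0; EF_Catering order = 12
ES_AV setup = 4; EF_AV setup = 4+5 = 9
ES_Stage build = max(EF_Vendor contracts=13, EF_Catering order=12) = 13; EF_Stage build = 13+5 = 18
ES_Marketing push = max(EF_Catering order=12, EF_AV setup=9) = 12; EF_Marketing push = 12+4 = 16
ES_Ticketing = max(EF_Vendor contracts=13, EF_Catering order=12) = 13; EF_Ticketing = 13+9 = 22
ES_Staff briefing = max(EF_AV setup=9, EF_Stage build=18, EF_Marketing push=16, EF_Ticketing=22) = 22; EF_Staff briefing = 22+5 = 27
Expected project duration μ = 27 days. Critical path: Vendor contracts → Ticketing → Staff briefing.

Backward pass:
LF_Staff briefing = 27; LS_Staff briefing = 27−5 = 22
LF_Ticketing = LS_Staff briefing = 22; LS_Ticketing = 22−9 = 13
LF_Marketing push = LS_Staff briefing = 22; LS_Marketing push = 22−4 = 18
LF_Stage build = LS_Staff briefing = 22; LS_Stage build = 22−5 = 17
LF_AV setup = min(LS_Marketing push=18, LS_Staff briefing=22) = 18; LS_AV setup = 18−5 = 13
LF_Catering order = min(LS_Stage build=17, LS_Marketing push=18, LS_Ticketing=13) = 13; LS_Catering order = 13−12 = 1
LF_Permits = LS_AV setup = 13; LS_Permits = 13−4 = 9
LF_Vendor contracts = min(LS_Stage build=17, LS_Ticketing=13) = 13; LS_Vendor contracts = 13−13 = 0
Slack_Permits = LS_Permits − ES_Permits = 9 − 0 = 9

9 days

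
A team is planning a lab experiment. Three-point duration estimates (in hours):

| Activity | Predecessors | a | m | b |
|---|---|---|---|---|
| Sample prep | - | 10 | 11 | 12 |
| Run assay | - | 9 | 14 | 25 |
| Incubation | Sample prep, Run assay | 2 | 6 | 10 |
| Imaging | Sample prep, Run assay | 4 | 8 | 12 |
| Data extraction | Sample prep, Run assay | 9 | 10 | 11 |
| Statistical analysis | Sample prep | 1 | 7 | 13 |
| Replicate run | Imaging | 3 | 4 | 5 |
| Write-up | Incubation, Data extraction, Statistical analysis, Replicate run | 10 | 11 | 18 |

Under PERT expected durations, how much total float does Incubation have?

te_Sample prep = (10 + 4·11 + 12)/6 = 66/6 = 11
te_Run assay = (9 + 4·14 + 25)/6 = 90/6 = 15
te_Incubation = (2 + 4·6 + 10)/6 = 36/6 = 6
te_Imaging = (4 + 4·8 + 12)/6 = 48/6 = 8
te_Data extraction = (9 + 4·10 + 11)/6 = 60/6 = 10
te_Statistical analysis = (1 + 4·7 + 13)/6 = 42/6 = 7
te_Replicate run = (3 + 4·4 + 5)/6 = 24/6 = 4
te_Write-up = (10 + 4·11 + 18)/6 = 72/6 = 12

Forward pass:
ES_Sample prep = 0; EF_Sample prep = 11
ES_Run assay = 0; EF_Run assay = 15
ES_Incubation = max(EF_Sample prep=11, EF_Run assay=15) = 15; EF_Incubation = 15+6 = 21
ES_Imaging = max(EF_Sample prep=11, EF_Run assay=15) = 15; EF_Imaging = 15+8 = 23
ES_Data extraction = max(EF_Sample prep=11, EF_Run assay=15) = 15; EF_Data extraction = 15+10 = 25
ES_Statistical analysis = 11; EF_Statistical analysis = 11+7 = 18
ES_Replicate run = 23; EF_Replicate run = 23+4 = 27
ES_Write-up = max(EF_Incubation=21, EF_Data extraction=25, EF_Statistical analysis=18, EF_Replicate run=27) = 27; EF_Write-up = 27+12 = 39
Expected project duration μ = 39 hours. Critical path: Run assay → Imaging → Replicate run → Write-up.

Backward pass:
LF_Write-up = 39; LS_Write-up = 39−12 = 27
LF_Replicate run = LS_Write-up = 27; LS_Replicate run = 27−4 = 23
LF_Statistical analysis = LS_Write-up = 27; LS_Statistical analysis = 27−7 = 20
LF_Data extraction = LS_Write-up = 27; LS_Data extraction = 27−10 = 17
LF_Imaging = LS_Replicate run = 23; LS_Imaging = 23−8 = 15
LF_Incubation = LS_Write-up = 27; LS_Incubation = 27−6 = 21
LF_Run assay = min(LS_Incubation=21, LS_Imaging=15, LS_Data extraction=17) = 15; LS_Run assay = 15−15 = 0
LF_Sample prep = min(LS_Incubation=21, LS_Imaging=15, LS_Data extraction=17, LS_Statistical analysis=20) = 15; LS_Sample prep = 15−11 = 4
Slack_Incubation = LS_Incubation − ES_Incubation = 21 − 15 = 6

6 hours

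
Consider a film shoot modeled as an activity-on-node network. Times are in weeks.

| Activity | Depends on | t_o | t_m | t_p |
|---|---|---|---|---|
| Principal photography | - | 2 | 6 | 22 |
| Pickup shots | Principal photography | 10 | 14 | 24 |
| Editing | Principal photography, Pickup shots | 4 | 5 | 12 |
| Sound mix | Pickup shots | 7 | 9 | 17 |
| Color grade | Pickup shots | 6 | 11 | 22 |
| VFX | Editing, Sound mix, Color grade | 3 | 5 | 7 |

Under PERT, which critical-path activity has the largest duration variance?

Principal photography

te_Principal photography = (2 + 4·6 + 22)/6 = 48/6 = 8; σ²_Principal photography = ((22−2)/6)² = 11.111
te_Pickup shots = (10 + 4·14 + 24)/6 = 90/6 = 15; σ²_Pickup shots = ((24−10)/6)² = 5.444
te_Editing = (4 + 4·5 + 12)/6 = 36/6 = 6; σ²_Editing = ((12−4)/6)² = 1.778
te_Sound mix = (7 + 4·9 + 17)/6 = 60/6 = 10; σ²_Sound mix = ((17−7)/6)² = 2.778
te_Color grade = (6 + 4·11 + 22)/6 = 72/6 = 12; σ²_Color grade = ((22−6)/6)² = 7.111
te_VFX = (3 + 4·5 + 7)/6 = 30/6 = 5; σ²_VFX = ((7−3)/6)² = 0.444

Forward pass:
ES_Principal photography = 0; EF_Principal photography = 8
ES_Pickup shots = 8; EF_Pickup shots = 8+15 = 23
ES_Editing = max(EF_Principal photography=8, EF_Pickup shots=23) = 23; EF_Editing = 23+6 = 29
ES_Sound mix = 23; EF_Sound mix = 23+10 = 33
ES_Color grade = 23; EF_Color grade = 23+12 = 35
ES_VFX = max(EF_Editing=29, EF_Sound mix=33, EF_Color grade=35) = 35; EF_VFX = 35+5 = 40
Expected project duration μ = 40 weeks. Critical path: Principal photography → Pickup shots → Color grade → VFX.

Variances on critical path: σ²_Principal photography=11.111, σ²_Pickup shots=5.444, σ²_Color grade=7.111, σ²_VFX=0.444.
Largest is σ²_Principal photography = 11.111.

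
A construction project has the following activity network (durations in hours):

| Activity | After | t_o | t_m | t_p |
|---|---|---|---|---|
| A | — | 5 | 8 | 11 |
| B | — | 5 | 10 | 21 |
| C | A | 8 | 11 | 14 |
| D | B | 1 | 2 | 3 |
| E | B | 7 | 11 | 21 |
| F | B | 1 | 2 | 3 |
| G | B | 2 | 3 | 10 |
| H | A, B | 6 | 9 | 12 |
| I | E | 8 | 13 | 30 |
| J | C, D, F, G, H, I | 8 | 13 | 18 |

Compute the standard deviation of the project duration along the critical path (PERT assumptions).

te_A = (5 + 4·8 + 11)/6 = 48/6 = 8; σ²_A = ((11−5)/6)² = 1.000
te_B = (5 + 4·10 + 21)/6 = 66/6 = 11; σ²_B = ((21−5)/6)² = 7.111
te_C = (8 + 4·11 + 14)/6 = 66/6 = 11; σ²_C = ((14−8)/6)² = 1.000
te_D = (1 + 4·2 + 3)/6 = 12/6 = 2; σ²_D = ((3−1)/6)² = 0.111
te_E = (7 + 4·11 + 21)/6 = 72/6 = 12; σ²_E = ((21−7)/6)² = 5.444
te_F = (1 + 4·2 + 3)/6 = 12/6 = 2; σ²_F = ((3−1)/6)² = 0.111
te_G = (2 + 4·3 + 10)/6 = 24/6 = 4; σ²_G = ((10−2)/6)² = 1.778
te_H = (6 + 4·9 + 12)/6 = 54/6 = 9; σ²_H = ((12−6)/6)² = 1.000
te_I = (8 + 4·13 + 30)/6 = 90/6 = 15; σ²_I = ((30−8)/6)² = 13.444
te_J = (8 + 4·13 + 18)/6 = 78/6 = 13; σ²_J = ((18−8)/6)² = 2.778

Forward pass:
ES_A = 0; EF_A = 8
ES_B = 0; EF_B = 11
ES_C = 8; EF_C = 8+11 = 19
ES_D = 11; EF_D = 11+2 = 13
ES_E = 11; EF_E = 11+12 = 23
ES_F = 11; EF_F = 11+2 = 13
ES_G = 11; EF_G = 11+4 = 15
ES_H = max(EF_A=8, EF_B=11) = 11; EF_H = 11+9 = 20
ES_I = 23; EF_I = 23+15 = 38
ES_J = max(EF_C=19, EF_D=13, EF_F=13, EF_G=15, EF_H=20, EF_I=38) = 38; EF_J = 38+13 = 51
Expected project duration μ = 51 hours. Critical path: B → E → I → J.

Variance along critical path = 7.111 + 5.444 + 13.444 + 2.778 = 28.778
σ = √28.778 = 5.364 hours

5.36 hours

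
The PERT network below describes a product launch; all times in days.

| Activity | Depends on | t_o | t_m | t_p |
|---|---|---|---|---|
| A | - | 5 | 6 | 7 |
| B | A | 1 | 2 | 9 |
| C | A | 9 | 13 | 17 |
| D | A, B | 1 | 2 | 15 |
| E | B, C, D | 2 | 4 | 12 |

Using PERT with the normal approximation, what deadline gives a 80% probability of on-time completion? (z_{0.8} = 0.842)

te_A = (5 + 4·6 + 7)/6 = 36/6 = 6; σ²_A = ((7−5)/6)² = 0.111
te_B = (1 + 4·2 + 9)/6 = 18/6 = 3; σ²_B = ((9−1)/6)² = 1.778
te_C = (9 + 4·13 + 17)/6 = 78/6 = 13; σ²_C = ((17−9)/6)² = 1.778
te_D = (1 + 4·2 + 15)/6 = 24/6 = 4; σ²_D = ((15−1)/6)² = 5.444
te_E = (2 + 4·4 + 12)/6 = 30/6 = 5; σ²_E = ((12−2)/6)² = 2.778

Forward pass:
ES_A = 0; EF_A = 6
ES_B = 6; EF_B = 6+3 = 9
ES_C = 6; EF_C = 6+13 = 19
ES_D = max(EF_A=6, EF_B=9) = 9; EF_D = 9+4 = 13
ES_E = max(EF_B=9, EF_C=19, EF_D=13) = 19; EF_E = 19+5 = 24
Expected project duration μ = 24 days. Critical path: A → C → E.

Variance along critical path = 0.111 + 1.778 + 2.778 = 4.667; σ = 2.160 days.
D = μ + z·σ = 24 + 0.842·2.160 = 25.8 days

25.8 days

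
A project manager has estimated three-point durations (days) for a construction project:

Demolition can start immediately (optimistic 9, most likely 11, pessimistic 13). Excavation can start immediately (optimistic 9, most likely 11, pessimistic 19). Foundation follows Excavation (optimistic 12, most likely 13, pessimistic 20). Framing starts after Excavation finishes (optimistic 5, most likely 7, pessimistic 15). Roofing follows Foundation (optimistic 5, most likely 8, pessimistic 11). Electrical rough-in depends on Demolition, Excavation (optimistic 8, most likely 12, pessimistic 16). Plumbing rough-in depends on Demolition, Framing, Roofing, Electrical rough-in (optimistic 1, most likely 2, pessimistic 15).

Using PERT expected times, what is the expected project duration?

te_Demolition = (9 + 4·11 + 13)/6 = 66/6 = 11
te_Excavation = (9 + 4·11 + 19)/6 = 72/6 = 12
te_Foundation = (12 + 4·13 + 20)/6 = 84/6 = 14
te_Framing = (5 + 4·7 + 15)/6 = 48/6 = 8
te_Roofing = (5 + 4·8 + 11)/6 = 48/6 = 8
te_Electrical rough-in = (8 + 4·12 + 16)/6 = 72/6 = 12
te_Plumbing rough-in = (1 + 4·2 + 15)/6 = 24/6 = 4

Forward pass:
ES_Demolition = 0; EF_Demolition = 11
ES_Excavation = 0; EF_Excavation = 12
ES_Foundation = 12; EF_Foundation = 12+14 = 26
ES_Framing = 12; EF_Framing = 12+8 = 20
ES_Roofing = 26; EF_Roofing = 26+8 = 34
ES_Electrical rough-in = max(EF_Demolition=11, EF_Excavation=12) = 12; EF_Electrical rough-in = 12+12 = 24
ES_Plumbing rough-in = max(EF_Demolition=11, EF_Framing=20, EF_Roofing=34, EF_Electrical rough-in=24) = 34; EF_Plumbing rough-in = 34+4 = 38
Expected project duration μ = 38 days. Critical path: Excavation → Foundation → Roofing → Plumbing rough-in.

38 days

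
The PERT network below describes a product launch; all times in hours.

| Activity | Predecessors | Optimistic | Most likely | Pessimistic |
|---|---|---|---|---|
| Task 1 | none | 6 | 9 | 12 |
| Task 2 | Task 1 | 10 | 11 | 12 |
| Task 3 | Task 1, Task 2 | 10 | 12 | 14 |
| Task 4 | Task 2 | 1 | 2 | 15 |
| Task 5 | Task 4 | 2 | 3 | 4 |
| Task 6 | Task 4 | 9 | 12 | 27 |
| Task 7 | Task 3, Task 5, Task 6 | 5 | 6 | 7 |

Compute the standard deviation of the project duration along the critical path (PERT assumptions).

3.96 hours

te_Task 1 = (6 + 4·9 + 12)/6 = 54/6 = 9; σ²_Task 1 = ((12−6)/6)² = 1.000
te_Task 2 = (10 + 4·11 + 12)/6 = 66/6 = 11; σ²_Task 2 = ((12−10)/6)² = 0.111
te_Task 3 = (10 + 4·12 + 14)/6 = 72/6 = 12; σ²_Task 3 = ((14−10)/6)² = 0.444
te_Task 4 = (1 + 4·2 + 15)/6 = 24/6 = 4; σ²_Task 4 = ((15−1)/6)² = 5.444
te_Task 5 = (2 + 4·3 + 4)/6 = 18/6 = 3; σ²_Task 5 = ((4−2)/6)² = 0.111
te_Task 6 = (9 + 4·12 + 27)/6 = 84/6 = 14; σ²_Task 6 = ((27−9)/6)² = 9.000
te_Task 7 = (5 + 4·6 + 7)/6 = 36/6 = 6; σ²_Task 7 = ((7−5)/6)² = 0.111

Forward pass:
ES_Task 1 = 0; EF_Task 1 = 9
ES_Task 2 = 9; EF_Task 2 = 9+11 = 20
ES_Task 3 = max(EF_Task 1=9, EF_Task 2=20) = 20; EF_Task 3 = 20+12 = 32
ES_Task 4 = 20; EF_Task 4 = 20+4 = 24
ES_Task 5 = 24; EF_Task 5 = 24+3 = 27
ES_Task 6 = 24; EF_Task 6 = 24+14 = 38
ES_Task 7 = max(EF_Task 3=32, EF_Task 5=27, EF_Task 6=38) = 38; EF_Task 7 = 38+6 = 44
Expected project duration μ = 44 hours. Critical path: Task 1 → Task 2 → Task 4 → Task 6 → Task 7.

Variance along critical path = 1.000 + 0.111 + 5.444 + 9.000 + 0.111 = 15.667
σ = √15.667 = 3.958 hours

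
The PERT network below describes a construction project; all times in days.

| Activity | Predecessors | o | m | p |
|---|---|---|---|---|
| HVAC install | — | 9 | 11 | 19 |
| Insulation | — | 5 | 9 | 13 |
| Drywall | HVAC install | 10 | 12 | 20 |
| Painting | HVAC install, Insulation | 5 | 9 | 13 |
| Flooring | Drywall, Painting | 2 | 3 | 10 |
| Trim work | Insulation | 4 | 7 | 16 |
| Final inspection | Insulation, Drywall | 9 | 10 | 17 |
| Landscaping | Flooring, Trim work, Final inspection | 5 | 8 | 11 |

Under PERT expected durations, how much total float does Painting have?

11 days

te_HVAC install = (9 + 4·11 + 19)/6 = 72/6 = 12
te_Insulation = (5 + 4·9 + 13)/6 = 54/6 = 9
te_Drywall = (10 + 4·12 + 20)/6 = 78/6 = 13
te_Painting = (5 + 4·9 + 13)/6 = 54/6 = 9
te_Flooring = (2 + 4·3 + 10)/6 = 24/6 = 4
te_Trim work = (4 + 4·7 + 16)/6 = 48/6 = 8
te_Final inspection = (9 + 4·10 + 17)/6 = 66/6 = 11
te_Landscaping = (5 + 4·8 + 11)/6 = 48/6 = 8

Forward pass:
ES_HVAC install = 0; EF_HVAC install = 12
ES_Insulation = 0; EF_Insulation = 9
ES_Drywall = 12; EF_Drywall = 12+13 = 25
ES_Painting = max(EF_HVAC install=12, EF_Insulation=9) = 12; EF_Painting = 12+9 = 21
ES_Flooring = max(EF_Drywall=25, EF_Painting=21) = 25; EF_Flooring = 25+4 = 29
ES_Trim work = 9; EF_Trim work = 9+8 = 17
ES_Final inspection = max(EF_Insulation=9, EF_Drywall=25) = 25; EF_Final inspection = 25+11 = 36
ES_Landscaping = max(EF_Flooring=29, EF_Trim work=17, EF_Final inspection=36) = 36; EF_Landscaping = 36+8 = 44
Expected project duration μ = 44 days. Critical path: HVAC install → Drywall → Final inspection → Landscaping.

Backward pass:
LF_Landscaping = 44; LS_Landscaping = 44−8 = 36
LF_Final inspection = LS_Landscaping = 36; LS_Final inspection = 36−11 = 25
LF_Trim work = LS_Landscaping = 36; LS_Trim work = 36−8 = 28
LF_Flooring = LS_Landscaping = 36; LS_Flooring = 36−4 = 32
LF_Painting = LS_Flooring = 32; LS_Painting = 32−9 = 23
LF_Drywall = min(LS_Flooring=32, LS_Final inspection=25) = 25; LS_Drywall = 25−13 = 12
LF_Insulation = min(LS_Painting=23, LS_Trim work=28, LS_Final inspection=25) = 23; LS_Insulation = 23−9 = 14
LF_HVAC install = min(LS_Drywall=12, LS_Painting=23) = 12; LS_HVAC install = 12−12 = 0
Slack_Painting = LS_Painting − ES_Painting = 23 − 12 = 11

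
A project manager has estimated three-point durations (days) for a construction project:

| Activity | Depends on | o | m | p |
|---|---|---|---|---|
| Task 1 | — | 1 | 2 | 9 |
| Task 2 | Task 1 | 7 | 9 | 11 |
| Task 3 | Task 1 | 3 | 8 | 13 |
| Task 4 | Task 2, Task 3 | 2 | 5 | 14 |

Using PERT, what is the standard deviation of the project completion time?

2.49 days

te_Task 1 = (1 + 4·2 + 9)/6 = 18/6 = 3; σ²_Task 1 = ((9−1)/6)² = 1.778
te_Task 2 = (7 + 4·9 + 11)/6 = 54/6 = 9; σ²_Task 2 = ((11−7)/6)² = 0.444
te_Task 3 = (3 + 4·8 + 13)/6 = 48/6 = 8; σ²_Task 3 = ((13−3)/6)² = 2.778
te_Task 4 = (2 + 4·5 + 14)/6 = 36/6 = 6; σ²_Task 4 = ((14−2)/6)² = 4.000

Forward pass:
ES_Task 1 = 0; EF_Task 1 = 3
ES_Task 2 = 3; EF_Task 2 = 3+9 = 12
ES_Task 3 = 3; EF_Task 3 = 3+8 = 11
ES_Task 4 = max(EF_Task 2=12, EF_Task 3=11) = 12; EF_Task 4 = 12+6 = 18
Expected project duration μ = 18 days. Critical path: Task 1 → Task 2 → Task 4.

Variance along critical path = 1.778 + 0.444 + 4.000 = 6.222
σ = √6.222 = 2.494 days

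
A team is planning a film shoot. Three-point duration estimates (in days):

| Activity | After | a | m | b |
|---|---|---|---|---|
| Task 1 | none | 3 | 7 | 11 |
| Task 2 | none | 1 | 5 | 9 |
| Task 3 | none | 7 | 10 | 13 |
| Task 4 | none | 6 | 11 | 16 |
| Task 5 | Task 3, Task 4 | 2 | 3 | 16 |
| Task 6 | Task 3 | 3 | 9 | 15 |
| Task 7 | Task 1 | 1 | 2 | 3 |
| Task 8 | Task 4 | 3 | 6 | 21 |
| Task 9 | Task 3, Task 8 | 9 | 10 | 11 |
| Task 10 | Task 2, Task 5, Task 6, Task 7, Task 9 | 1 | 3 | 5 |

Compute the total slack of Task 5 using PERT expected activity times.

13 days

te_Task 1 = (3 + 4·7 + 11)/6 = 42/6 = 7
te_Task 2 = (1 + 4·5 + 9)/6 = 30/6 = 5
te_Task 3 = (7 + 4·10 + 13)/6 = 60/6 = 10
te_Task 4 = (6 + 4·11 + 16)/6 = 66/6 = 11
te_Task 5 = (2 + 4·3 + 16)/6 = 30/6 = 5
te_Task 6 = (3 + 4·9 + 15)/6 = 54/6 = 9
te_Task 7 = (1 + 4·2 + 3)/6 = 12/6 = 2
te_Task 8 = (3 + 4·6 + 21)/6 = 48/6 = 8
te_Task 9 = (9 + 4·10 + 11)/6 = 60/6 = 10
te_Task 10 = (1 + 4·3 + 5)/6 = 18/6 = 3

Forward pass:
ES_Task 1 = 0; EF_Task 1 = 7
ES_Task 2 = 0; EF_Task 2 = 5
ES_Task 3 = 0; EF_Task 3 = 10
ES_Task 4 = 0; EF_Task 4 = 11
ES_Task 5 = max(EF_Task 3=10, EF_Task 4=11) = 11; EF_Task 5 = 11+5 = 16
ES_Task 6 = 10; EF_Task 6 = 10+9 = 19
ES_Task 7 = 7; EF_Task 7 = 7+2 = 9
ES_Task 8 = 11; EF_Task 8 = 11+8 = 19
ES_Task 9 = max(EF_Task 3=10, EF_Task 8=19) = 19; EF_Task 9 = 19+10 = 29
ES_Task 10 = max(EF_Task 2=5, EF_Task 5=16, EF_Task 6=19, EF_Task 7=9, EF_Task 9=29) = 29; EF_Task 10 = 29+3 = 32
Expected project duration μ = 32 days. Critical path: Task 4 → Task 8 → Task 9 → Task 10.

Backward pass:
LF_Task 10 = 32; LS_Task 10 = 32−3 = 29
LF_Task 9 = LS_Task 10 = 29; LS_Task 9 = 29−10 = 19
LF_Task 8 = LS_Task 9 = 19; LS_Task 8 = 19−8 = 11
LF_Task 7 = LS_Task 10 = 29; LS_Task 7 = 29−2 = 27
LF_Task 6 = LS_Task 10 = 29; LS_Task 6 = 29−9 = 20
LF_Task 5 = LS_Task 10 = 29; LS_Task 5 = 29−5 = 24
LF_Task 4 = min(LS_Task 5=24, LS_Task 8=11) = 11; LS_Task 4 = 11−11 = 0
LF_Task 3 = min(LS_Task 5=24, LS_Task 6=20, LS_Task 9=19) = 19; LS_Task 3 = 19−10 = 9
LF_Task 2 = LS_Task 10 = 29; LS_Task 2 = 29−5 = 24
LF_Task 1 = LS_Task 7 = 27; LS_Task 1 = 27−7 = 20
Slack_Task 5 = LS_Task 5 − ES_Task 5 = 24 − 11 = 13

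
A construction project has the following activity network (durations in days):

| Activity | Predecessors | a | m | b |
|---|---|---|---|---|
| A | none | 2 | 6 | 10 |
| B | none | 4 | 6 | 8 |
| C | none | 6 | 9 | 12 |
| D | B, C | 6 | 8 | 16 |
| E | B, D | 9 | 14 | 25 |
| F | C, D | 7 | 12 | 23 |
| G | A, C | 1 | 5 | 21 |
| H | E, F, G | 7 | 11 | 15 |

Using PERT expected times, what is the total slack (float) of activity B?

3 days

te_A = (2 + 4·6 + 10)/6 = 36/6 = 6
te_B = (4 + 4·6 + 8)/6 = 36/6 = 6
te_C = (6 + 4·9 + 12)/6 = 54/6 = 9
te_D = (6 + 4·8 + 16)/6 = 54/6 = 9
te_E = (9 + 4·14 + 25)/6 = 90/6 = 15
te_F = (7 + 4·12 + 23)/6 = 78/6 = 13
te_G = (1 + 4·5 + 21)/6 = 42/6 = 7
te_H = (7 + 4·11 + 15)/6 = 66/6 = 11

Forward pass:
ES_A = 0; EF_A = 6
ES_B = 0; EF_B = 6
ES_C = 0; EF_C = 9
ES_D = max(EF_B=6, EF_C=9) = 9; EF_D = 9+9 = 18
ES_E = max(EF_B=6, EF_D=18) = 18; EF_E = 18+15 = 33
ES_F = max(EF_C=9, EF_D=18) = 18; EF_F = 18+13 = 31
ES_G = max(EF_A=6, EF_C=9) = 9; EF_G = 9+7 = 16
ES_H = max(EF_E=33, EF_F=31, EF_G=16) = 33; EF_H = 33+11 = 44
Expected project duration μ = 44 days. Critical path: C → D → E → H.

Backward pass:
LF_H = 44; LS_H = 44−11 = 33
LF_G = LS_H = 33; LS_G = 33−7 = 26
LF_F = LS_H = 33; LS_F = 33−13 = 20
LF_E = LS_H = 33; LS_E = 33−15 = 18
LF_D = min(LS_E=18, LS_F=20) = 18; LS_D = 18−9 = 9
LF_C = min(LS_D=9, LS_F=20, LS_G=26) = 9; LS_C = 9−9 = 0
LF_B = min(LS_D=9, LS_E=18) = 9; LS_B = 9−6 = 3
LF_A = LS_G = 26; LS_A = 26−6 = 20
Slack_B = LS_B − ES_B = 3 − 0 = 3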